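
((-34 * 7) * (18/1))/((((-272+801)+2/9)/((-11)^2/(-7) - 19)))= 1399032/4763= 293.73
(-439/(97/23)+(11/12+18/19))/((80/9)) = -6782673/589760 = -11.50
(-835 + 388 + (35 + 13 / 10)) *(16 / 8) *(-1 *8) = 32856 / 5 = 6571.20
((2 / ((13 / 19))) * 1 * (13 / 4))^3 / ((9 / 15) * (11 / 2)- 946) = -34295 / 37708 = -0.91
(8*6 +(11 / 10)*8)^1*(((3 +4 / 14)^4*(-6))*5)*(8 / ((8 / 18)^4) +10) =-58592828739 / 1372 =-42706143.40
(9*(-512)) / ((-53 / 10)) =46080 / 53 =869.43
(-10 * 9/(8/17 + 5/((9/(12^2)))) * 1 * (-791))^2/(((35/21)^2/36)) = 14646566529/1444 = 10143051.61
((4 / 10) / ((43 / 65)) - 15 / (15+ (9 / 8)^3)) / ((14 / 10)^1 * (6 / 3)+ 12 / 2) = -8455 / 241058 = -0.04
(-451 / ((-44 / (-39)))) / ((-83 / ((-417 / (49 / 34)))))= -11335311 / 8134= -1393.57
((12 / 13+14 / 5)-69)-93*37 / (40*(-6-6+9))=-19033 / 520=-36.60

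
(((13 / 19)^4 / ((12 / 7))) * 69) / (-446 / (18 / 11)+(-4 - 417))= -41384889 / 3253854728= -0.01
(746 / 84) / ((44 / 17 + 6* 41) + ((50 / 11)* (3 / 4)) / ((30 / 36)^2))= 69751 / 1990968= 0.04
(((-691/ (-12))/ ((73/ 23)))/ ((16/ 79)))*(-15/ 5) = -1255547/ 4672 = -268.74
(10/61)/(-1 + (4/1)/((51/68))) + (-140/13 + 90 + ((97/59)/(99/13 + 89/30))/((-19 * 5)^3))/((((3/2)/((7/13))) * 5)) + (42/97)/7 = 5.79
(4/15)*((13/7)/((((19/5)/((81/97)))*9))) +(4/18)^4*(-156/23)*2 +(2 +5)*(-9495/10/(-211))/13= 40528663655/16872263226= 2.40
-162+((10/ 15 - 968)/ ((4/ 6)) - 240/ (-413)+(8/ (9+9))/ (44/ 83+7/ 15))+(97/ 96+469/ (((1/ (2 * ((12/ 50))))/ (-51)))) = -16104298481779/ 1230079200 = -13092.08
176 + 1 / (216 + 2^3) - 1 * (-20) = 43905 / 224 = 196.00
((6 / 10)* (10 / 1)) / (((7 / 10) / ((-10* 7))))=-600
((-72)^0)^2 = 1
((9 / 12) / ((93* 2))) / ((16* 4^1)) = 1 / 15872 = 0.00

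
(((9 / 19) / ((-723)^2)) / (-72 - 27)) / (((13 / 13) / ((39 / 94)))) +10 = 34231779767 / 3423177978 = 10.00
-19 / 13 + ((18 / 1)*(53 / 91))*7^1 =935 / 13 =71.92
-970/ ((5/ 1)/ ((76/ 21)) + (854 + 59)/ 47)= -3464840/ 74323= -46.62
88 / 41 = 2.15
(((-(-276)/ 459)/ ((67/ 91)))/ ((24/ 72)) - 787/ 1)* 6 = -4707.30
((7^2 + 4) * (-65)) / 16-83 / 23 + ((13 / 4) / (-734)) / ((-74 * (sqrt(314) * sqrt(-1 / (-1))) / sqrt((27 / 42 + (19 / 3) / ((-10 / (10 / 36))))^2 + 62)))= -80563 / 368 + 13 * sqrt(11165790074) / 51574997376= -218.92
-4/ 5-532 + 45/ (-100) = -2133/ 4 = -533.25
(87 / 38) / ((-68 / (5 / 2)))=-435 / 5168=-0.08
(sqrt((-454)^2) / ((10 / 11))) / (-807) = -2497 / 4035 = -0.62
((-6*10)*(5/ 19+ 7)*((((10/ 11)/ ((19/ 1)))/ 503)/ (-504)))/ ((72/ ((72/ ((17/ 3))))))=3450/ 237692147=0.00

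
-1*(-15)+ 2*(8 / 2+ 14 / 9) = 235 / 9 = 26.11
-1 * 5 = -5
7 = 7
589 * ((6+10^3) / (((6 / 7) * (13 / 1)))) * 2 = 4147738 / 39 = 106352.26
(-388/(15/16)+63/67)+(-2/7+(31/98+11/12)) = -27050547/65660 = -411.98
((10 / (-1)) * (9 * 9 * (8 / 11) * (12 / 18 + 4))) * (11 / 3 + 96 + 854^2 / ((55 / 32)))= -141182054496 / 121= -1166793838.81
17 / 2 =8.50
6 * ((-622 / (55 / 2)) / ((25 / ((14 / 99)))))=-34832 / 45375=-0.77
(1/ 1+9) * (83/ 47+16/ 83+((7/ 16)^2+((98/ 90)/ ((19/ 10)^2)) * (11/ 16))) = 38246217425/ 1622316672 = 23.58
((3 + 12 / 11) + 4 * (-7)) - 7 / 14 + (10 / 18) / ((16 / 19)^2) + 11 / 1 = -319985 / 25344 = -12.63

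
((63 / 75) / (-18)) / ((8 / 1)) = -7 / 1200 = -0.01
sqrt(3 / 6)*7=7*sqrt(2) / 2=4.95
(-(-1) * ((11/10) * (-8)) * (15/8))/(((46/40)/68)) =-22440/23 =-975.65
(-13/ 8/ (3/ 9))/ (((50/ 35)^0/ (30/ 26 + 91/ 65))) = -249/ 20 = -12.45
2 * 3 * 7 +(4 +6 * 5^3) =796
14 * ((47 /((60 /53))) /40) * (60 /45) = 17437 /900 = 19.37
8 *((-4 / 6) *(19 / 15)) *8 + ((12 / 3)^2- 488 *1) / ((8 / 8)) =-23672 / 45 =-526.04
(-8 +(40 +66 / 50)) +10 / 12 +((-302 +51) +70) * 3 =-508.85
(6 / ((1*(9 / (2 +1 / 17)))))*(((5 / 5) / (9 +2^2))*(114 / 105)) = 76 / 663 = 0.11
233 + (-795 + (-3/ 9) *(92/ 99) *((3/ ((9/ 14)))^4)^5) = -7697479499708194875081506/ 1035574967097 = -7433049025206.10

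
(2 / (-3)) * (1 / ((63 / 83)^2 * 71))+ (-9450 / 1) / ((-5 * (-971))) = -1611178768 / 820880487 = -1.96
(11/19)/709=11/13471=0.00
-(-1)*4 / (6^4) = 1 / 324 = 0.00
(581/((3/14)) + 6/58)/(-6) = -235895/522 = -451.91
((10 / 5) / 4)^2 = 1 / 4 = 0.25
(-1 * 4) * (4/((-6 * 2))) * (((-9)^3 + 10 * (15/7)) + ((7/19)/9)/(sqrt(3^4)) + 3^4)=-27000020/32319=-835.42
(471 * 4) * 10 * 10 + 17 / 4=188404.25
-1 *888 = -888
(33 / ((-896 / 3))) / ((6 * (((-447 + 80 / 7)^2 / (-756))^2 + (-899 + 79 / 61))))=-24663885939 / 83146600322328016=-0.00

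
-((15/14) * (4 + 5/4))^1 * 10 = -225/4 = -56.25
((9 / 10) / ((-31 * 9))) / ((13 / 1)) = -1 / 4030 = -0.00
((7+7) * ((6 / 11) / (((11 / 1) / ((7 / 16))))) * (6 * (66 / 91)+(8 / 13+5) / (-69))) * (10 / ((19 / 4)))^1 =1876910 / 687401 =2.73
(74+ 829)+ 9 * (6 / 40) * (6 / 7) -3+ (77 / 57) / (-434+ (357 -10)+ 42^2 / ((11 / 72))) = 453231177757 / 502943490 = 901.16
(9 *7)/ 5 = 63/ 5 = 12.60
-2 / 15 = -0.13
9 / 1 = 9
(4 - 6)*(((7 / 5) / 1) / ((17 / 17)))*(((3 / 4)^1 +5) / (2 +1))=-161 / 30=-5.37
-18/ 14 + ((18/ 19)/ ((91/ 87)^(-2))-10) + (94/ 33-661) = -2467166738/ 3691149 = -668.40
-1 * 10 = -10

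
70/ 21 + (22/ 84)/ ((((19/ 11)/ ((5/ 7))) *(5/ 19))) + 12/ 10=2423/ 490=4.94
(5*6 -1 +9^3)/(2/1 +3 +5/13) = 4927/35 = 140.77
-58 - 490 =-548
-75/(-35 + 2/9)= 675/313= 2.16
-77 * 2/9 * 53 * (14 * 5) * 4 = -2285360/9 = -253928.89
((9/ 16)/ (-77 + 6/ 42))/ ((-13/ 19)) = 1197/ 111904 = 0.01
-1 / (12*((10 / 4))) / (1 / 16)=-8 / 15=-0.53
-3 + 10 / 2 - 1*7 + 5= 0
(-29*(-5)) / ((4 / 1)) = 36.25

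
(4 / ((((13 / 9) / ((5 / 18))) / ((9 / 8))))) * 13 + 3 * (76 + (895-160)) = 9777 / 4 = 2444.25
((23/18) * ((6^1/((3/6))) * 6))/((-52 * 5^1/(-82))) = 1886/65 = 29.02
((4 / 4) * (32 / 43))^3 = 32768 / 79507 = 0.41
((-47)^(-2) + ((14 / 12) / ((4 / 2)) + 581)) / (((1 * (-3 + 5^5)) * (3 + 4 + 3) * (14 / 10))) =15416623 / 1158611664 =0.01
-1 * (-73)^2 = -5329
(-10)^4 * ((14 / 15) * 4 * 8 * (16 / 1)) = 14336000 / 3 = 4778666.67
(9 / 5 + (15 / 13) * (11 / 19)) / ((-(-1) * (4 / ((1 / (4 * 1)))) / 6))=1143 / 1235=0.93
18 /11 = 1.64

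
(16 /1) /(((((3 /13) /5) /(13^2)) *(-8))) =-21970 /3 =-7323.33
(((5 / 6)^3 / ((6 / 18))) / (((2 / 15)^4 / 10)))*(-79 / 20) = -55546875 / 256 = -216979.98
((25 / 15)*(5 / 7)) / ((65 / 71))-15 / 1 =-3740 / 273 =-13.70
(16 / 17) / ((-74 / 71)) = -568 / 629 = -0.90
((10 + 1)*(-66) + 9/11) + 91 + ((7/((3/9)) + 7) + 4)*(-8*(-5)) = 7104/11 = 645.82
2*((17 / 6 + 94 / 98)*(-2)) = -2230 / 147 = -15.17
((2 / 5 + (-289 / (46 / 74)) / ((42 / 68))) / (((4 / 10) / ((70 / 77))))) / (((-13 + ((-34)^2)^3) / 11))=-9084220 / 746140526649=-0.00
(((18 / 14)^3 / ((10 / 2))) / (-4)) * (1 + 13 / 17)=-2187 / 11662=-0.19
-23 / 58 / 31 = -23 / 1798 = -0.01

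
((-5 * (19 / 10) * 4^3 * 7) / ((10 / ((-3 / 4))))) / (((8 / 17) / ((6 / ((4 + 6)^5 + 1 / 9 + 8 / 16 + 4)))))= 366282 / 9000415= 0.04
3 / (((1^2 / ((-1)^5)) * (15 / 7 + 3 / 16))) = -112 / 87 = -1.29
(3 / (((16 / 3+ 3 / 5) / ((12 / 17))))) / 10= 54 / 1513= 0.04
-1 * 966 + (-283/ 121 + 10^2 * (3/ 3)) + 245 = -75424/ 121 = -623.34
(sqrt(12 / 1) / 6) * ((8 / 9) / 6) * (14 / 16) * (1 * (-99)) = -77 * sqrt(3) / 18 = -7.41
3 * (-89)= -267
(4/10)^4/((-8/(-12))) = 24/625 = 0.04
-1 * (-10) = 10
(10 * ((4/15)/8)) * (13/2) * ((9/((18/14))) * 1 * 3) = 91/2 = 45.50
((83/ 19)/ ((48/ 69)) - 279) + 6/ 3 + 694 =128677/ 304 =423.28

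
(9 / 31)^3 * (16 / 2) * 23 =134136 / 29791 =4.50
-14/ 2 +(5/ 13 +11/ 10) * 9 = 6.36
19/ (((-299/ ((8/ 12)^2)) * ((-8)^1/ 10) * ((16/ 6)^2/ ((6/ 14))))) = 285/ 133952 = 0.00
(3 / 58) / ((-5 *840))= -1 / 81200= -0.00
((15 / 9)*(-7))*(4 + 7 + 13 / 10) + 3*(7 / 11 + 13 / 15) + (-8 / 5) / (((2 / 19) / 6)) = -25321 / 110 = -230.19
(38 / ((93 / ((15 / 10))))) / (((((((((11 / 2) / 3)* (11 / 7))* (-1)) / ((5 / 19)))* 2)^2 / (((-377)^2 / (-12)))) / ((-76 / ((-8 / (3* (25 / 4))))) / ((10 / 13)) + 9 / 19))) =-36844217926425 / 10486235584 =-3513.58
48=48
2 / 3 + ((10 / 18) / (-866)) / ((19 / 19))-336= -2613593 / 7794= -335.33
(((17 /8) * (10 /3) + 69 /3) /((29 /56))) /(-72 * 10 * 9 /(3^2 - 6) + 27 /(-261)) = -0.03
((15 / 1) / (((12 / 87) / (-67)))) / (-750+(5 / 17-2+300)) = 16.13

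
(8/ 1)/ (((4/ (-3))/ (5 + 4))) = -54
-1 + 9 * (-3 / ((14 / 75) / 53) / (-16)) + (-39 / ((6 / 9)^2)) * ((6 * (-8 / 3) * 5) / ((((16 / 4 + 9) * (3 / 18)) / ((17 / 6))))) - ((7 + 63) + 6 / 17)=36510253 / 3808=9587.78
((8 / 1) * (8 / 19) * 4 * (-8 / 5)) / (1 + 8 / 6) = -6144 / 665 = -9.24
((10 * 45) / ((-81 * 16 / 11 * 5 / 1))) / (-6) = 55 / 432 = 0.13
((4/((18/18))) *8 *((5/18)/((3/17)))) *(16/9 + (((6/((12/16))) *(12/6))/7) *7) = 217600/243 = 895.47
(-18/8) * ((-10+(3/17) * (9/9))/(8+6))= 1503/952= 1.58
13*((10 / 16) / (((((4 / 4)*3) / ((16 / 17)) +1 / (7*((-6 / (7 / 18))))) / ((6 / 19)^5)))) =27293760 / 3399683927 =0.01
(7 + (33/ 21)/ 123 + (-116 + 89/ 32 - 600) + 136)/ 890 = -3142063/ 4904256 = -0.64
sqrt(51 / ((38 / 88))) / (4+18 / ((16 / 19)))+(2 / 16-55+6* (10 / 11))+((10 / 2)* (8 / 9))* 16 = 16* sqrt(10659) / 3857+17179 / 792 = 22.12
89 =89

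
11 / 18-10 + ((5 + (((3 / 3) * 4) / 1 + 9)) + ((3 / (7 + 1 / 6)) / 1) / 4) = 8.72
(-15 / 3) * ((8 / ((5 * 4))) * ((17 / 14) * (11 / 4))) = -187 / 28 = -6.68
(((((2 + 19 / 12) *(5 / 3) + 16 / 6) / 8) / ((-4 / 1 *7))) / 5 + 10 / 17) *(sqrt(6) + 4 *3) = 397913 *sqrt(6) / 685440 + 397913 / 57120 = 8.39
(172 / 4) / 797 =43 / 797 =0.05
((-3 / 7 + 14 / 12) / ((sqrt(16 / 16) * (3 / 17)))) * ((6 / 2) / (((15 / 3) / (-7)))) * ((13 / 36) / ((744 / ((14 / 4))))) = -1547 / 51840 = -0.03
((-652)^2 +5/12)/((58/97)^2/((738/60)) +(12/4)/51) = 4836722.34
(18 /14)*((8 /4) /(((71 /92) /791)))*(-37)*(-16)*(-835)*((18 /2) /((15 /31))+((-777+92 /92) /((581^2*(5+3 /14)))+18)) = -11917904389000285824 /249939809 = -47683097929.39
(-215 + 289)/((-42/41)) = -1517/21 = -72.24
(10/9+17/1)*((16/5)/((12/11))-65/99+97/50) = 3402299/44550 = 76.37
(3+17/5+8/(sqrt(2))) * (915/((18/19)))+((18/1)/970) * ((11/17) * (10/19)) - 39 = 11590 * sqrt(2)/3+577336931/93993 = 11605.92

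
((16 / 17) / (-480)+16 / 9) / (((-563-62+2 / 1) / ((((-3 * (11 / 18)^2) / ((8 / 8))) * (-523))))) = -171939911 / 102944520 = -1.67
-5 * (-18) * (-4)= -360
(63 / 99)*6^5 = 54432 / 11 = 4948.36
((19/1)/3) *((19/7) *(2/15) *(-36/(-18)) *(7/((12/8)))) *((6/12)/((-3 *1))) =-1444/405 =-3.57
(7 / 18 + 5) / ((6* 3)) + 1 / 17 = 1973 / 5508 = 0.36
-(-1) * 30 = 30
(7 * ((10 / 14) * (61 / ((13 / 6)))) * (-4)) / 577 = -7320 / 7501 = -0.98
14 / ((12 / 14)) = 49 / 3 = 16.33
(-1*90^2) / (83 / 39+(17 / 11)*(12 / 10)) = -17374500 / 8543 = -2033.77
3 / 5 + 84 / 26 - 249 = -15936 / 65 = -245.17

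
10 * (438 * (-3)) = -13140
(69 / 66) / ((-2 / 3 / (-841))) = 58029 / 44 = 1318.84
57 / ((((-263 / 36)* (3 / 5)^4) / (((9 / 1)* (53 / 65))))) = -1510500 / 3419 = -441.80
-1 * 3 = -3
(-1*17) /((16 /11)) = -187 /16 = -11.69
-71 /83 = -0.86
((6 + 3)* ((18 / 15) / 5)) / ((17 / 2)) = 108 / 425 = 0.25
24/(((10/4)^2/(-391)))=-37536/25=-1501.44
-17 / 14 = -1.21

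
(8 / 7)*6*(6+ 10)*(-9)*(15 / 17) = -103680 / 119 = -871.26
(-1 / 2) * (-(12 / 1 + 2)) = 7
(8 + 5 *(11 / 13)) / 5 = 159 / 65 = 2.45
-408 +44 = -364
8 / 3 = 2.67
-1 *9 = -9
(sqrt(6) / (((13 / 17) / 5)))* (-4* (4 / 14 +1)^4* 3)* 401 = -2683580220* sqrt(6) / 31213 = -210598.22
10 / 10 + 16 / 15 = 31 / 15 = 2.07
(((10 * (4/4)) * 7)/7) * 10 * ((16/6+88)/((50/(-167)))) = -90848/3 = -30282.67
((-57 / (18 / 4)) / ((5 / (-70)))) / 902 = 266 / 1353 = 0.20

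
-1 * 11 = -11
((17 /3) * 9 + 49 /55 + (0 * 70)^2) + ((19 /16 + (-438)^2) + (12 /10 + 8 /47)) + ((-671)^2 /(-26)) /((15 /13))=21948562729 /124080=176890.42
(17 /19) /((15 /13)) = 221 /285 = 0.78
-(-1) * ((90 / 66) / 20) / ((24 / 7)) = 7 / 352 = 0.02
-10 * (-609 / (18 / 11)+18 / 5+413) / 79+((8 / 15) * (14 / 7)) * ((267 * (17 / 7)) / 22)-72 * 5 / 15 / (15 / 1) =2209451 / 91245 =24.21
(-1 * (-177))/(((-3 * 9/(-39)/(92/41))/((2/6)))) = 70564/369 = 191.23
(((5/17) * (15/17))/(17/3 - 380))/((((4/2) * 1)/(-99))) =22275/649094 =0.03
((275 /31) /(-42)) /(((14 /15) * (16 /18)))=-12375 /48608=-0.25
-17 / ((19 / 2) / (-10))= 340 / 19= 17.89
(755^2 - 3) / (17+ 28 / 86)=24510946 / 745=32900.60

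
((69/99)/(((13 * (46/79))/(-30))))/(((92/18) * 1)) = -3555/6578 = -0.54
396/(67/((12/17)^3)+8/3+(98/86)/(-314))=4619628288/2253299693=2.05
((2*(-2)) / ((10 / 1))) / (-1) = 2 / 5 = 0.40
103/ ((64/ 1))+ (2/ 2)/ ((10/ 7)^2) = 3359/ 1600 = 2.10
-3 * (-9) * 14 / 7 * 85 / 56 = 2295 / 28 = 81.96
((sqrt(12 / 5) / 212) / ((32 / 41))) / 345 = 41* sqrt(15) / 5851200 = 0.00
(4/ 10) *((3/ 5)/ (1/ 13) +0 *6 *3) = 78/ 25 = 3.12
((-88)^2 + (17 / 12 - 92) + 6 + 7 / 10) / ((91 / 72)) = 2757642 / 455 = 6060.75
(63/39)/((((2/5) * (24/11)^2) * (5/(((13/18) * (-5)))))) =-4235/6912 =-0.61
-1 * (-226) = 226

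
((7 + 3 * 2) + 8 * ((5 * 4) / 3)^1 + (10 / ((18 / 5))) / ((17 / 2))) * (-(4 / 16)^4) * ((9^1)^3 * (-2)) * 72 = 7435071 / 272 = 27334.82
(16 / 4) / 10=2 / 5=0.40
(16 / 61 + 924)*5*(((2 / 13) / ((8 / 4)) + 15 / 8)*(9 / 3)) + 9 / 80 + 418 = 1743296057 / 63440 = 27479.45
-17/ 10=-1.70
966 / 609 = 46 / 29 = 1.59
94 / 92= 47 / 46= 1.02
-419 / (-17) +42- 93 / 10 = 9749 / 170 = 57.35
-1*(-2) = 2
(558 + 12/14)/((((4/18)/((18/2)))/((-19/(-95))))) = 158436/35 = 4526.74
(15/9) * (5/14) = 25/42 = 0.60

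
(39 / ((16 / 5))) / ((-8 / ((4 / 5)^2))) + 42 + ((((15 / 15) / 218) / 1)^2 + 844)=420599291 / 475240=885.03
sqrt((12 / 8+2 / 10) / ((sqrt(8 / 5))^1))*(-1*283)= -328.08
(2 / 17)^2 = 4 / 289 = 0.01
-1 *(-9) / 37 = 9 / 37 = 0.24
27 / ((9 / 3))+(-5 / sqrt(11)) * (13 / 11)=9 - 65 * sqrt(11) / 121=7.22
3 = 3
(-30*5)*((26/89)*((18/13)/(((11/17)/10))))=-918000/979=-937.69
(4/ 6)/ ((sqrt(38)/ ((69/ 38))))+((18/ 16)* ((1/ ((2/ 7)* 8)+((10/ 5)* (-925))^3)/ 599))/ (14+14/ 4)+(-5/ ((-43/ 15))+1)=-39205263669611/ 57695680+23* sqrt(38)/ 722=-679517.99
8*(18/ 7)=144/ 7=20.57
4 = 4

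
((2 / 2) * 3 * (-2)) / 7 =-6 / 7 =-0.86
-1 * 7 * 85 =-595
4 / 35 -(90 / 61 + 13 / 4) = -39379 / 8540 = -4.61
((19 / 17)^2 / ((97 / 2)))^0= 1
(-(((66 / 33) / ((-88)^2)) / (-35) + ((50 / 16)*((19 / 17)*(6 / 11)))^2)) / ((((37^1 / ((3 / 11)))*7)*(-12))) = 142143461 / 446327530880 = 0.00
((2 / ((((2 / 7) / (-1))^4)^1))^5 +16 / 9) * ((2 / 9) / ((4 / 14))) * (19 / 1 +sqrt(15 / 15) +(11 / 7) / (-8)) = 796406609917046817373 / 21233664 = 37506791570076.97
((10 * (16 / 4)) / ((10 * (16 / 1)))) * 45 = 45 / 4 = 11.25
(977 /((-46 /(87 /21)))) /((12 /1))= -28333 /3864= -7.33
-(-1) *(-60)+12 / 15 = -296 / 5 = -59.20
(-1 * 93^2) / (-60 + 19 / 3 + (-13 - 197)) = 25947 / 791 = 32.80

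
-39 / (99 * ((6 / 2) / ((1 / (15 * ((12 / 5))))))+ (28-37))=-13 / 3561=-0.00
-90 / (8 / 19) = -855 / 4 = -213.75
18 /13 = 1.38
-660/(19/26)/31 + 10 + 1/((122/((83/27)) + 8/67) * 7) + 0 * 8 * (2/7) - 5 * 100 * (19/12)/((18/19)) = -10531830409826/12321119601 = -854.78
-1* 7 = -7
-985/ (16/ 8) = -985/ 2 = -492.50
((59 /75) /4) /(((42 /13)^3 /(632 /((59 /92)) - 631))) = 9190051 /4445280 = 2.07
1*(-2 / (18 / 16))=-16 / 9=-1.78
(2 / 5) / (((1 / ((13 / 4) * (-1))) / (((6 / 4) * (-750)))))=2925 / 2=1462.50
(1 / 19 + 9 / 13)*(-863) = -158792 / 247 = -642.88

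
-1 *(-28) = 28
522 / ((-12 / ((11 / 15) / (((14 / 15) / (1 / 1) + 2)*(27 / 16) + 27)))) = -638 / 639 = -1.00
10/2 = 5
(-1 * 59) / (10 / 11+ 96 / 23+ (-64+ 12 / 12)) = 14927 / 14653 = 1.02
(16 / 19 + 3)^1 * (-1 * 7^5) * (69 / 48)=-28218953 / 304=-92825.50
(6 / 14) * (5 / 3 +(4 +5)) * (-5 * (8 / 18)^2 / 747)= -2560 / 423549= -0.01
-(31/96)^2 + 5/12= 0.31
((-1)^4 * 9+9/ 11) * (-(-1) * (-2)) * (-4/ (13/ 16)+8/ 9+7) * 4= -33312/ 143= -232.95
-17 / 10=-1.70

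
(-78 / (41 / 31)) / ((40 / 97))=-117273 / 820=-143.02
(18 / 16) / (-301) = -9 / 2408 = -0.00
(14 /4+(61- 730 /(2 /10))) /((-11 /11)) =7171 /2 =3585.50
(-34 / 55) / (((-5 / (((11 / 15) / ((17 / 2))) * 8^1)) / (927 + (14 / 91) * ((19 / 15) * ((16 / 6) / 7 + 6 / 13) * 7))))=9034976 / 114075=79.20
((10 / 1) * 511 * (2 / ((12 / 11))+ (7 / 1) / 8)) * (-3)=-166075 / 4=-41518.75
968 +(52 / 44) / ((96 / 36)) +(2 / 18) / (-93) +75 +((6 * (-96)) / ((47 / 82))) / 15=16901464241 / 17309160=976.45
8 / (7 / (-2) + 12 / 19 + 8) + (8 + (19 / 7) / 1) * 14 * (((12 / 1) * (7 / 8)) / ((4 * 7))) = 45091 / 780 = 57.81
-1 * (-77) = 77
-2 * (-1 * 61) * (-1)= -122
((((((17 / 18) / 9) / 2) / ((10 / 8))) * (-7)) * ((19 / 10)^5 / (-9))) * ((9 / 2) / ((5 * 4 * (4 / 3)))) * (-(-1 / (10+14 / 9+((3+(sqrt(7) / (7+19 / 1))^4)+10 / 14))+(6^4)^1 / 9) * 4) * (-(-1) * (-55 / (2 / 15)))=952028651231987 / 29385962500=32397.40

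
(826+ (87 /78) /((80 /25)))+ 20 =352081 /416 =846.35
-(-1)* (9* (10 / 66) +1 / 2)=41 / 22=1.86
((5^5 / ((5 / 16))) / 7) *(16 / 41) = 557.49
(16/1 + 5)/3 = 7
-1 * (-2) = 2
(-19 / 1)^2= 361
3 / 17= 0.18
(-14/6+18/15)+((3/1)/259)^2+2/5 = -737756/1006215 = -0.73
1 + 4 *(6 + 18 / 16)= 59 / 2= 29.50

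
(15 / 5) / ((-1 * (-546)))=1 / 182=0.01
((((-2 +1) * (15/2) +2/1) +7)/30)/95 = 1/1900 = 0.00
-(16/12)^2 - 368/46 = -9.78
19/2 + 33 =42.50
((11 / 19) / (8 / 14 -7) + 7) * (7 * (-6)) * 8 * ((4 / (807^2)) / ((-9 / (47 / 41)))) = 124398848 / 68488601085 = 0.00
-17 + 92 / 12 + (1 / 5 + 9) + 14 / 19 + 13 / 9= 1751 / 855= 2.05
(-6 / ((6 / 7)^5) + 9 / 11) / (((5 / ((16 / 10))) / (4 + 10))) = -1212491 / 22275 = -54.43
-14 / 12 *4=-14 / 3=-4.67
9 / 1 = 9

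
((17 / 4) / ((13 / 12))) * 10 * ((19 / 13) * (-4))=-38760 / 169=-229.35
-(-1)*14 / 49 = 2 / 7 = 0.29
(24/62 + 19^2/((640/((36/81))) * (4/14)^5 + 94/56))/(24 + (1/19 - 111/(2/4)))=-0.41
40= 40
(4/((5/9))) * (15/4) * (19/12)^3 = 6859/64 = 107.17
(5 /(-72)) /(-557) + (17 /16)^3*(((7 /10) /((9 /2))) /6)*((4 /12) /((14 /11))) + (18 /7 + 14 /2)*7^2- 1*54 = 1533864188351 /3695984640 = 415.01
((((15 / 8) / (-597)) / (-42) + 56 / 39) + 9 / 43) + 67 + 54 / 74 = 95942031175 / 1382948112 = 69.38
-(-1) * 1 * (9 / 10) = 9 / 10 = 0.90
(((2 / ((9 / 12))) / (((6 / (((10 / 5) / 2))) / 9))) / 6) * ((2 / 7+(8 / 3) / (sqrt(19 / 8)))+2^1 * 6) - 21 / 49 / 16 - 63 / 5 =-3.28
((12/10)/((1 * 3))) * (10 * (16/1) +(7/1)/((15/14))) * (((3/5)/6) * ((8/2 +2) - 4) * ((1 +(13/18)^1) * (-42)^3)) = -212489872/125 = -1699918.98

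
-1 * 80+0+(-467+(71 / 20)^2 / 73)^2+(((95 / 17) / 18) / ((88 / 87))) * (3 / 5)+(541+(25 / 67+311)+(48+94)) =2337832922308202049 / 10682726560000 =218842.34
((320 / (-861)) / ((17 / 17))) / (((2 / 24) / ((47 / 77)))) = -60160 / 22099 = -2.72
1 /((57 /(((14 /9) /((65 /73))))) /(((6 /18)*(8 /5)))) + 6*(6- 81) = -225070574 /500175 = -449.98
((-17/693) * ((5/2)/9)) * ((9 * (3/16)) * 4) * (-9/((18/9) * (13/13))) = 255/1232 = 0.21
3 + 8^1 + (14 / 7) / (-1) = 9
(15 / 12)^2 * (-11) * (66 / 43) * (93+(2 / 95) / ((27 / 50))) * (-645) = 721901125 / 456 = 1583116.50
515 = 515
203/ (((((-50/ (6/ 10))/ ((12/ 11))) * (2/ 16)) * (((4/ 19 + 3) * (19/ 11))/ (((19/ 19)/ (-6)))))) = 4872/ 7625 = 0.64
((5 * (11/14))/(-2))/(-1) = 55/28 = 1.96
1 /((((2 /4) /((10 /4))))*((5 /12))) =12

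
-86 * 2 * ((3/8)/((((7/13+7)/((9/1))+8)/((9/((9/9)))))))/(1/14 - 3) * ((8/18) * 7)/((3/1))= 493038/21197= 23.26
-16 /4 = -4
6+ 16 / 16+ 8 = 15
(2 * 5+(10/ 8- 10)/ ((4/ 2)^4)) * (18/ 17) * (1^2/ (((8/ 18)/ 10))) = 225.21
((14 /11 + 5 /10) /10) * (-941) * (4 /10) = -66.73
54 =54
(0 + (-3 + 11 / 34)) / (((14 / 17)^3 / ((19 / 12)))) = -71383 / 9408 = -7.59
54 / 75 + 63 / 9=193 / 25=7.72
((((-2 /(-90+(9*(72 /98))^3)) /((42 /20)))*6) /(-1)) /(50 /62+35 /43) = 22403731 /1264885956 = 0.02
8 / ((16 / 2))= 1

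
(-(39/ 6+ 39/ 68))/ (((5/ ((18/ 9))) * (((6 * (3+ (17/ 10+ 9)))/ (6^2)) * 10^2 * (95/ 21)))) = -30303/ 11062750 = -0.00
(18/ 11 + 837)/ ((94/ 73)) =673425/ 1034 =651.28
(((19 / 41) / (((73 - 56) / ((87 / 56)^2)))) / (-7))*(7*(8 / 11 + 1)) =-2732409 / 24043712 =-0.11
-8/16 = -1/2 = -0.50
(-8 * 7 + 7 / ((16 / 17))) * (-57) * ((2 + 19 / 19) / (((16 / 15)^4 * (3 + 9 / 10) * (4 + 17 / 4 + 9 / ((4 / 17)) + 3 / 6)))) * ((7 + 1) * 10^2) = 280266328125 / 10010624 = 27996.89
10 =10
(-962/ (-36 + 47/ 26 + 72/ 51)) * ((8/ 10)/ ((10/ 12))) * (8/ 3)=27213056/ 362225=75.13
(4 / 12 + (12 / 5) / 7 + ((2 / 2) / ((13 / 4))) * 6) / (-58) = -3443 / 79170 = -0.04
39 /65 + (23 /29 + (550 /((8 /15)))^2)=2467268857 /2320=1063477.96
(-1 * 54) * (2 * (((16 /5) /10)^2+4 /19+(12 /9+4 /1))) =-7241328 /11875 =-609.80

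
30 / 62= 15 / 31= 0.48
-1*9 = -9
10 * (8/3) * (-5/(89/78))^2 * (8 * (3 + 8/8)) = 129792000/7921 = 16385.81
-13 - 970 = -983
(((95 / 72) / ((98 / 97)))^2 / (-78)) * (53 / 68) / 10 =-900111985 / 528141938688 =-0.00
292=292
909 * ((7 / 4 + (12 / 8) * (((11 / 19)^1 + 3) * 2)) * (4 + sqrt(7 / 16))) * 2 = 862641 * sqrt(7) / 152 + 1725282 / 19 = 105819.67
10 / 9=1.11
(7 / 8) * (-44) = -77 / 2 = -38.50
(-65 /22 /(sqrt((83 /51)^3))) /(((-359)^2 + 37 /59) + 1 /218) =-21318765 *sqrt(4233) /125616995276113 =-0.00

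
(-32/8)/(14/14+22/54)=-54/19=-2.84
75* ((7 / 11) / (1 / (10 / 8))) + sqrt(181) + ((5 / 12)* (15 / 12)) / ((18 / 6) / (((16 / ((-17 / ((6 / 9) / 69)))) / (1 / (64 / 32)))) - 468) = sqrt(181) + 319003975 / 5347188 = 73.11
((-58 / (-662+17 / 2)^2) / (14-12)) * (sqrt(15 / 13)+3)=-348 / 1708249-116 * sqrt(195) / 22207237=-0.00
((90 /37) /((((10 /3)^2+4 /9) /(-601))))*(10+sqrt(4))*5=-3651075 /481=-7590.59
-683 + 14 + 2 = -667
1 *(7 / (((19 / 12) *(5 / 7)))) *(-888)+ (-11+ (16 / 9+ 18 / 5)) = -4704103 / 855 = -5501.87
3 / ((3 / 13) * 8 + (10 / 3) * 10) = 117 / 1372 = 0.09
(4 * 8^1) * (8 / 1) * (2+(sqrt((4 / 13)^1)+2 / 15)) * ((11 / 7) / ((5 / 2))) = 11264 * sqrt(13) / 455+180224 / 525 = 432.54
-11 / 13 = -0.85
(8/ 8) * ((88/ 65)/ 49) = 88/ 3185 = 0.03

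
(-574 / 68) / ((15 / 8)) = -1148 / 255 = -4.50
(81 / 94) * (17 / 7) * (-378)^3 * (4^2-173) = 834028625052 / 47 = 17745289894.72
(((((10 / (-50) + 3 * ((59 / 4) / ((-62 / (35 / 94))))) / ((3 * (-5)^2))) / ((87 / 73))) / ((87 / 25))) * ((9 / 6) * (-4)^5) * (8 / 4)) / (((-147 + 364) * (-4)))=-63407216 / 11965415805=-0.01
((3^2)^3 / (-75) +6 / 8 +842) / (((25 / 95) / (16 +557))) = 906919761 / 500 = 1813839.52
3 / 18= 1 / 6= 0.17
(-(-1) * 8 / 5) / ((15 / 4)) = 32 / 75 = 0.43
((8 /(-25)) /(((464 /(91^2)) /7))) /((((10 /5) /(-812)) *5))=405769 /125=3246.15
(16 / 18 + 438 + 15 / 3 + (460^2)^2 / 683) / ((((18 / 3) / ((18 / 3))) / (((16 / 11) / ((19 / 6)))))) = 678692662880 / 22539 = 30111924.35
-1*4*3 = -12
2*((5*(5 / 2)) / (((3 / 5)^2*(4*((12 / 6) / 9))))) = 625 / 8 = 78.12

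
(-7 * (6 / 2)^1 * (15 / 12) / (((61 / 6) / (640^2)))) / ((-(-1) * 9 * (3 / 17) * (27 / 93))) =-3777536000 / 1647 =-2293585.91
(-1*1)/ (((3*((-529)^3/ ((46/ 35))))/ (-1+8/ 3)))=2/ 405489609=0.00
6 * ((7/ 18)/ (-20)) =-7/ 60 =-0.12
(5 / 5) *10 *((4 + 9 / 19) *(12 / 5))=2040 / 19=107.37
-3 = -3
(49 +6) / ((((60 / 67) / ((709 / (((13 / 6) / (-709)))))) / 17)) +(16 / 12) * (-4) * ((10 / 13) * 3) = -6298090569 / 26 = -242234252.65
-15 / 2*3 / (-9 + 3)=15 / 4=3.75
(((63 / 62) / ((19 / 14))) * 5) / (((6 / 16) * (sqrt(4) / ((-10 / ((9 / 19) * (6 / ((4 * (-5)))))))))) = 98000 / 279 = 351.25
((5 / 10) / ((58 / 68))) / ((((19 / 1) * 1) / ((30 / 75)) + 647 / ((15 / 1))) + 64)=510 / 134531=0.00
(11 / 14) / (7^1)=11 / 98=0.11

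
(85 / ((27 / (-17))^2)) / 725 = 0.05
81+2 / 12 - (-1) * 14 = 95.17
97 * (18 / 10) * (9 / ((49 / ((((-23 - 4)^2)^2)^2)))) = 2219048868131217 / 245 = 9057342318902.93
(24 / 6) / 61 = 4 / 61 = 0.07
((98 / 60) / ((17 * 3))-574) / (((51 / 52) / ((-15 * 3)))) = 22832446 / 867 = 26335.00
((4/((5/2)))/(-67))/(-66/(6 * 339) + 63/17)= -23052/3545975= -0.01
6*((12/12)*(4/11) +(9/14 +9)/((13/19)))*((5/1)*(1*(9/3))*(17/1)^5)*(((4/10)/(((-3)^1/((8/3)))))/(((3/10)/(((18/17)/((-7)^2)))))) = -2320654370880/49049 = -47312980.30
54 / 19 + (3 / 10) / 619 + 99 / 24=3277833 / 470440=6.97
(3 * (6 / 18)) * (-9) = -9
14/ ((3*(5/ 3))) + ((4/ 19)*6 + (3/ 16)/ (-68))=419683/ 103360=4.06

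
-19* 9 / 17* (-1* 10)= 1710 / 17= 100.59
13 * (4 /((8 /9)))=117 /2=58.50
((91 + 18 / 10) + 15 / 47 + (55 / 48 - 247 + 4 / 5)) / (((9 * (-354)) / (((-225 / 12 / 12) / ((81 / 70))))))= -299919725 / 4657575168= -0.06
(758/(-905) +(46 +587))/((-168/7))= -572107/21720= -26.34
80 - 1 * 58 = 22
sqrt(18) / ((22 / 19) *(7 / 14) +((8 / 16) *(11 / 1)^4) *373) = 114 *sqrt(2) / 103760789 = 0.00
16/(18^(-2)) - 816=4368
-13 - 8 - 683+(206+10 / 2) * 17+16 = 2899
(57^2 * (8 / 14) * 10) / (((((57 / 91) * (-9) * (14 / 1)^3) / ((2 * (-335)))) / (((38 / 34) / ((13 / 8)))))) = 9674800 / 17493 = 553.07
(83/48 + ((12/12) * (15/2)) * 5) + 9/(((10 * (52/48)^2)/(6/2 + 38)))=70.67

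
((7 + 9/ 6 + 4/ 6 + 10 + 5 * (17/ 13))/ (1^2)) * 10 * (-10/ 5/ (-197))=20050/ 7683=2.61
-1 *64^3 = -262144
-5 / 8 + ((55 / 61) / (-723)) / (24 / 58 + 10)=-33304145 / 53276424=-0.63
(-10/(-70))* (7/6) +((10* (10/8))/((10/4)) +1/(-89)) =2753/534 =5.16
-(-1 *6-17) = 23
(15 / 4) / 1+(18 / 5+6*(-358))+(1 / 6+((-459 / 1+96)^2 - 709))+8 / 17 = 128919.99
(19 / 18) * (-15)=-95 / 6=-15.83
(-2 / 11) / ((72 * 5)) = -1 / 1980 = -0.00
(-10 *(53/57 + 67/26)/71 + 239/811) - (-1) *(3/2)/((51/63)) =2399060419/1450695714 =1.65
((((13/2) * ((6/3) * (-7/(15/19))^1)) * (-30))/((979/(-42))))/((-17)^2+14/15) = -2178540/4257671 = -0.51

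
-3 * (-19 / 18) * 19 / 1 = 361 / 6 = 60.17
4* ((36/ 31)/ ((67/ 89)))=12816/ 2077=6.17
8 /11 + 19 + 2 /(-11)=215 /11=19.55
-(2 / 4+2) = -5 / 2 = -2.50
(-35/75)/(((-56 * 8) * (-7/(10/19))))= -1/12768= -0.00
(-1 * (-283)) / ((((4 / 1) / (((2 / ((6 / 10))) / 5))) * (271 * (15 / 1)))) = 283 / 24390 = 0.01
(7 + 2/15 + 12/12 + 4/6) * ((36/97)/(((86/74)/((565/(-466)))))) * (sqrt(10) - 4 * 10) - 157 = -20125271/971843 - 3311352 * sqrt(10)/971843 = -31.48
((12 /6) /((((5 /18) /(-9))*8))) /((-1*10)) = 81 /100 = 0.81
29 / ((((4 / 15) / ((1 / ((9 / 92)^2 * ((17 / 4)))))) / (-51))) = -1227280 / 9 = -136364.44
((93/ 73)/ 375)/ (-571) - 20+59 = 203204594/ 5210375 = 39.00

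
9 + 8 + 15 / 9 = 56 / 3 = 18.67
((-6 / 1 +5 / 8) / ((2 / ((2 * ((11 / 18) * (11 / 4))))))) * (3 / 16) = -5203 / 3072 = -1.69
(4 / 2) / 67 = 2 / 67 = 0.03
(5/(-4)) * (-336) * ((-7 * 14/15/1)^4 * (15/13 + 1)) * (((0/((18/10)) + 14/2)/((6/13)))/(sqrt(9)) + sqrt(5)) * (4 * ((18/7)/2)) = 41322093568 * sqrt(5)/4875 + 144627327488/3375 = 61806184.59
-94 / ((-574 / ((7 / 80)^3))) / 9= 2303 / 188928000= 0.00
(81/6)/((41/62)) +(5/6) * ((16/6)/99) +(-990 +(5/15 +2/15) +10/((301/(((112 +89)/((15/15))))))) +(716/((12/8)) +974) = 26880123764/54979155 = 488.91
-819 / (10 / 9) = -7371 / 10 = -737.10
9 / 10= 0.90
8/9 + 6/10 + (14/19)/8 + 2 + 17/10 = 18061/3420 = 5.28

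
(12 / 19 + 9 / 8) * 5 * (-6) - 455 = -38585 / 76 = -507.70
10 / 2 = 5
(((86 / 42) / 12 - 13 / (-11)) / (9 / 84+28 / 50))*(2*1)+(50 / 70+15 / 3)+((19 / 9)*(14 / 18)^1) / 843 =23990855437 / 2455388397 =9.77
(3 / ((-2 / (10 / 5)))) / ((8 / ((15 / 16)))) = -45 / 128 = -0.35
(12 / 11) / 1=12 / 11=1.09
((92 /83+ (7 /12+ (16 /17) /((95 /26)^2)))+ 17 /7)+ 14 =19458356527 /1069679100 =18.19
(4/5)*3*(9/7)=108/35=3.09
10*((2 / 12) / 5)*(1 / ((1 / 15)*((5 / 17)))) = 17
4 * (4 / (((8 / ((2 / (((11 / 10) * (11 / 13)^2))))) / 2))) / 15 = 2704 / 3993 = 0.68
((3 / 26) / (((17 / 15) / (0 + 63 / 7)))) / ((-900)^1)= -9 / 8840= -0.00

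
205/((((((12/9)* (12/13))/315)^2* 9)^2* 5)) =142335903425625/65536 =2171873526.39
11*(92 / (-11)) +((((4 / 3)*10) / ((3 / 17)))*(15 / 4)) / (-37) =-11062 / 111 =-99.66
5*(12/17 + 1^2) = 145/17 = 8.53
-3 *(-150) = 450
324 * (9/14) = 1458/7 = 208.29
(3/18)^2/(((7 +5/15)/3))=1/88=0.01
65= 65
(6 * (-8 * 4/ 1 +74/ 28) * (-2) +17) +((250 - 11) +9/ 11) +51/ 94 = 4412621/ 7238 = 609.65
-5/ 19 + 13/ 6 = 217/ 114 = 1.90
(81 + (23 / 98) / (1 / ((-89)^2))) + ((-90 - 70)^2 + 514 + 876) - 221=2813483 / 98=28709.01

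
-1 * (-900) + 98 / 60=27049 / 30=901.63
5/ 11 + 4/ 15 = 119/ 165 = 0.72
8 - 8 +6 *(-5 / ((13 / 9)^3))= -21870 / 2197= -9.95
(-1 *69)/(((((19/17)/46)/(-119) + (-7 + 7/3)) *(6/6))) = 19263006/1302869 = 14.79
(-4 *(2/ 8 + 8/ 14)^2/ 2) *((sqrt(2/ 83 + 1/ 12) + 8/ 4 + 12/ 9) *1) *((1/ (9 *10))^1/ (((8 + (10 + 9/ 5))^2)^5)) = -5166015625/ 957197988189318672226584 - 1033203125 *sqrt(26643)/ 317789732078853799179225888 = -0.00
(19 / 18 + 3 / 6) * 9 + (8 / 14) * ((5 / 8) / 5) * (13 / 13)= 197 / 14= 14.07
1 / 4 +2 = 9 / 4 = 2.25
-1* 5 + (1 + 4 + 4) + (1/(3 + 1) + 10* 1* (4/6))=131/12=10.92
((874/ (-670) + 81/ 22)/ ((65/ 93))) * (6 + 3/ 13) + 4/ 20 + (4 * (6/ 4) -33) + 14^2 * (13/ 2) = 7899110773/ 6227650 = 1268.39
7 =7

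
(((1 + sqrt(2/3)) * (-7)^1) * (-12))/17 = 8.98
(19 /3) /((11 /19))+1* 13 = 790 /33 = 23.94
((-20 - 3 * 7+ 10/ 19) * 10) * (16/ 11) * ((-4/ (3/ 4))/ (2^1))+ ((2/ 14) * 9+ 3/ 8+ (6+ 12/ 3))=55531351/ 35112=1581.55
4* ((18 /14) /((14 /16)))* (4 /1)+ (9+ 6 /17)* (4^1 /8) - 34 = -9685 /1666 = -5.81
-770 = -770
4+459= 463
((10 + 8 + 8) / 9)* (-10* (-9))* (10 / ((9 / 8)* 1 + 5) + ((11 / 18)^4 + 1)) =926855345 / 1285956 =720.75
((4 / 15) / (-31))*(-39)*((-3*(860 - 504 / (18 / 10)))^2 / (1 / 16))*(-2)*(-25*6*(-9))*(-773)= 1051465618944000 / 31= 33918245772387.10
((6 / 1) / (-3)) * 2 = -4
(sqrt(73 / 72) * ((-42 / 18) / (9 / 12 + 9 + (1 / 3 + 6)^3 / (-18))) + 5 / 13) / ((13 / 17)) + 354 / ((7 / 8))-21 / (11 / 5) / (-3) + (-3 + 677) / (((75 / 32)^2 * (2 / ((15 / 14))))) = 3213 * sqrt(146) / 55133 + 2312998546 / 4879875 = 474.69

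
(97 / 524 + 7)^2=14175225 / 274576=51.63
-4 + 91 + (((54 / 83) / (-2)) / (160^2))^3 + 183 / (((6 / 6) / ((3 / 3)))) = 2590108381347839980317 / 9592994004992000000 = 270.00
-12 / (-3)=4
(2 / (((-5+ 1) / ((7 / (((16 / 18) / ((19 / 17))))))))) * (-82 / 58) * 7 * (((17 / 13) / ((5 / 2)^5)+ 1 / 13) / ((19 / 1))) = 66339189 / 320450000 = 0.21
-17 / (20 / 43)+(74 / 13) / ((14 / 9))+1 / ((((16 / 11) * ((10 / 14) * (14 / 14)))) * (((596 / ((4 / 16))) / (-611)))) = -575115773 / 17355520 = -33.14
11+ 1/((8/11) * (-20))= 1749/160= 10.93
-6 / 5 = -1.20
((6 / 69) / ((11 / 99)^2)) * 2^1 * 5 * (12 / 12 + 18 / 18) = 140.87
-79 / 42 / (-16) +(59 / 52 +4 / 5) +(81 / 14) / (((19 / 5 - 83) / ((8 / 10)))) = 957949 / 480480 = 1.99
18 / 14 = 9 / 7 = 1.29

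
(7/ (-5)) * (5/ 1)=-7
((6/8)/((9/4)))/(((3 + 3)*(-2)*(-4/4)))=1/36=0.03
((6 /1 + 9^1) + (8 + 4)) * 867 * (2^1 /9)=5202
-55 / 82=-0.67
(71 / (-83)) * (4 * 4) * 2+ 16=-944 / 83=-11.37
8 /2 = 4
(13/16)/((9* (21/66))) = 143/504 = 0.28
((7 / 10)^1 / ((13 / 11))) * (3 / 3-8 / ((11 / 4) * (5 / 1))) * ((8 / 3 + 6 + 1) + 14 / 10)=13363 / 4875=2.74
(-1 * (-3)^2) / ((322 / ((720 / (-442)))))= 1620 / 35581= 0.05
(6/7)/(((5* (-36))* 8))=-0.00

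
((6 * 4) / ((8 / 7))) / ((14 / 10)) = 15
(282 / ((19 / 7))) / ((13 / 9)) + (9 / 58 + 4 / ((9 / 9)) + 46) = 1748951 / 14326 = 122.08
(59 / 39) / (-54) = -59 / 2106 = -0.03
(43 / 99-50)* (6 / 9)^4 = -78512 / 8019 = -9.79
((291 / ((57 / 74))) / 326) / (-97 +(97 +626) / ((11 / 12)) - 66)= 0.00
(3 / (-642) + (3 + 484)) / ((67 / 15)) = 1563255 / 14338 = 109.03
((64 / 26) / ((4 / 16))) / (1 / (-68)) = -8704 / 13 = -669.54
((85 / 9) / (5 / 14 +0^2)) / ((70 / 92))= 1564 / 45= 34.76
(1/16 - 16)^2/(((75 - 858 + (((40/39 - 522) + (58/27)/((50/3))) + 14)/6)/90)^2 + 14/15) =10139105422265625/3745663078942864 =2.71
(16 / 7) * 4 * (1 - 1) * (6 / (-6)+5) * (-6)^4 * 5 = 0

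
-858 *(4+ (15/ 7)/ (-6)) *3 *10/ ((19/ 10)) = -6563700/ 133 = -49351.13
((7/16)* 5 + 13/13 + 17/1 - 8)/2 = 6.09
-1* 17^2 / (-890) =289 / 890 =0.32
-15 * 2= -30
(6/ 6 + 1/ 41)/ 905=42/ 37105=0.00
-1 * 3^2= -9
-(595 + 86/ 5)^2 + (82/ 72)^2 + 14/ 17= -206432525047/ 550800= -374786.72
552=552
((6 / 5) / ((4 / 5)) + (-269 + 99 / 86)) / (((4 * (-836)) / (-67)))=-767351 / 143792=-5.34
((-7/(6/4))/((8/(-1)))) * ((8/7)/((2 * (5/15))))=1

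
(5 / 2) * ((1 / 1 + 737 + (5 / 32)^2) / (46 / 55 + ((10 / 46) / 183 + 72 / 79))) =69104988041925 / 65505015808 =1054.96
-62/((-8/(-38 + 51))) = 403/4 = 100.75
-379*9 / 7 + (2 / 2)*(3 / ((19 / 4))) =-64725 / 133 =-486.65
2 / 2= 1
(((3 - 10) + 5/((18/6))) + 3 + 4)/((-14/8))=-20/21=-0.95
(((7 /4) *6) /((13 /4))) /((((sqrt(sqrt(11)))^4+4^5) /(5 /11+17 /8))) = 1589 /197340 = 0.01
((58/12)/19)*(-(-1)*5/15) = 29/342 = 0.08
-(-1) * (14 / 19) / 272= 0.00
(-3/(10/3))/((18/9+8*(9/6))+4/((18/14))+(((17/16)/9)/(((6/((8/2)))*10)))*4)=-486/9257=-0.05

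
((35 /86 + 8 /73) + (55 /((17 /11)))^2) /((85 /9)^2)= 186206216337 /13108620950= 14.20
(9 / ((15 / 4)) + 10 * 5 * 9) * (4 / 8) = 1131 / 5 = 226.20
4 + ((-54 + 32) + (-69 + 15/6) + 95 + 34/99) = 2147/198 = 10.84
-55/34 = -1.62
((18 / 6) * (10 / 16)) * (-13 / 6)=-65 / 16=-4.06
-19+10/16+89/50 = -3319/200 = -16.60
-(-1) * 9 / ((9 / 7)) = 7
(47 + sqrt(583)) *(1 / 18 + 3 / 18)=2 *sqrt(583) / 9 + 94 / 9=15.81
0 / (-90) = 0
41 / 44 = 0.93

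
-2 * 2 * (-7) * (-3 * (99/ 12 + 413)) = -35385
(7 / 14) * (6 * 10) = 30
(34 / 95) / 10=17 / 475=0.04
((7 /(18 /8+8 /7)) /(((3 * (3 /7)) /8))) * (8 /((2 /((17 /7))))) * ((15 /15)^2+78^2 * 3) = 1946207872 /855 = 2276266.52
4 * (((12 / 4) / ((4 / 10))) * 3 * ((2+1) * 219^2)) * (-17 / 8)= -27517623.75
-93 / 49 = -1.90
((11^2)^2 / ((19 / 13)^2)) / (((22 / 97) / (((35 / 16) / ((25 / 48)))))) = 458200743 / 3610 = 126925.41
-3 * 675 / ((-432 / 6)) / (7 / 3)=675 / 56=12.05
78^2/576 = 169/16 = 10.56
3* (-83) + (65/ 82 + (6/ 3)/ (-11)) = -224047/ 902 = -248.39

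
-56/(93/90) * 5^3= -210000/31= -6774.19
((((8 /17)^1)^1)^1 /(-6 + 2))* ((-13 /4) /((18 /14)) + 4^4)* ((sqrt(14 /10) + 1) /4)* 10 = -9125* sqrt(35) /612 - 45625 /612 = -162.76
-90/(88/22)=-45/2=-22.50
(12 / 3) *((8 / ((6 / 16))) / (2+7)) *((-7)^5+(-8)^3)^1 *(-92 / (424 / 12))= 67982848 / 159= 427565.08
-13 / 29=-0.45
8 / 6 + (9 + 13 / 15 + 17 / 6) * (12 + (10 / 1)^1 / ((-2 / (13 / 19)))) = 62863 / 570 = 110.29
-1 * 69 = -69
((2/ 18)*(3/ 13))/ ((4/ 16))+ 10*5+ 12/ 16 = 50.85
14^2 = 196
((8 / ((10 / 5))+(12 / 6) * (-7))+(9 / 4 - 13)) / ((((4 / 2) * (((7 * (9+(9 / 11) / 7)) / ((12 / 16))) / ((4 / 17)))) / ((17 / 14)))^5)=-13367233 / 48298032019550896128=-0.00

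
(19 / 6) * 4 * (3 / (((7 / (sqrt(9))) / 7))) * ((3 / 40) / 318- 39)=-9425463 / 2120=-4445.97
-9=-9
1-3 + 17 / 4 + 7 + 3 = 49 / 4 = 12.25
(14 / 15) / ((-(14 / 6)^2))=-6 / 35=-0.17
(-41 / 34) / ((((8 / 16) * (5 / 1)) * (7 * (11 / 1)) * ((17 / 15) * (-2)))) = 123 / 44506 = 0.00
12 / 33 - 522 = -5738 / 11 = -521.64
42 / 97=0.43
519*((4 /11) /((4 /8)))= 4152 /11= 377.45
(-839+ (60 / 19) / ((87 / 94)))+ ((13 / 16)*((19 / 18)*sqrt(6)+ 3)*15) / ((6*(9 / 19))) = -43518779 / 52896+ 23465*sqrt(6) / 5184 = -811.64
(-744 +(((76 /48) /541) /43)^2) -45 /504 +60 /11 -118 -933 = -10738634483008633 /6000461569872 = -1789.63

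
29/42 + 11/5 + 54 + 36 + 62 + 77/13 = 439021/2730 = 160.81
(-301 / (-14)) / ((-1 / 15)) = -645 / 2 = -322.50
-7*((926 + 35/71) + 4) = -462455/71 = -6513.45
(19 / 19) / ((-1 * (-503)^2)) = -1 / 253009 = -0.00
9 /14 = 0.64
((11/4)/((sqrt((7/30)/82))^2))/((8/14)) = 1691.25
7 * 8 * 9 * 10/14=360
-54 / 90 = -0.60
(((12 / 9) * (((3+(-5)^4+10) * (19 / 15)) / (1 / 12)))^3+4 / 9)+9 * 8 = 7295965757061908 / 3375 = 2161767631722.05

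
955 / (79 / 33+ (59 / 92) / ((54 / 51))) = 17396280 / 54641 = 318.37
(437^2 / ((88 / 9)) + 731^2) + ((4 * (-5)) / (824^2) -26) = 1034169584763 / 1867184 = 553865.92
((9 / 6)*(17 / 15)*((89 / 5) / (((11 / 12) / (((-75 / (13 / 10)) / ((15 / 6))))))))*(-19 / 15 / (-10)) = -344964 / 3575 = -96.49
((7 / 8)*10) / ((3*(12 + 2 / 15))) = 25 / 104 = 0.24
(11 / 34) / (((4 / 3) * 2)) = 0.12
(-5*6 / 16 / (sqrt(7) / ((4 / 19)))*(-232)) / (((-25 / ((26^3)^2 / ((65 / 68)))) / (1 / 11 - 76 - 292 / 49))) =24813572450374656*sqrt(7) / 1792175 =36631769689.22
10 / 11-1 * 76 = -826 / 11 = -75.09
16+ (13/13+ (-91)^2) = 8298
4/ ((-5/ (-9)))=36/ 5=7.20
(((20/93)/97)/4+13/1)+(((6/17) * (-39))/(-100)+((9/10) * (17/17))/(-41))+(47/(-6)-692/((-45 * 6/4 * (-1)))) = -14059287037/2829436650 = -4.97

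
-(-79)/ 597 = 0.13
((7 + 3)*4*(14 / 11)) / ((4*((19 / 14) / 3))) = 5880 / 209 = 28.13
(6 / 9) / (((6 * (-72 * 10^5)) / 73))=-73 / 64800000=-0.00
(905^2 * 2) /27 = 1638050 /27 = 60668.52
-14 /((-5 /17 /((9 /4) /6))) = 357 /20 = 17.85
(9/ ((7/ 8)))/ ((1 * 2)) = 36/ 7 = 5.14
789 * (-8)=-6312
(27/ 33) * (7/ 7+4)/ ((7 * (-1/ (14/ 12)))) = -15/ 22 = -0.68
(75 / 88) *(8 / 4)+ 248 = 10987 / 44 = 249.70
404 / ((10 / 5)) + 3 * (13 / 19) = 3877 / 19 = 204.05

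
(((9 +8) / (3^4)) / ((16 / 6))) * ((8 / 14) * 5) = 85 / 378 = 0.22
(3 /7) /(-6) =-1 /14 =-0.07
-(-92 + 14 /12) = 90.83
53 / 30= 1.77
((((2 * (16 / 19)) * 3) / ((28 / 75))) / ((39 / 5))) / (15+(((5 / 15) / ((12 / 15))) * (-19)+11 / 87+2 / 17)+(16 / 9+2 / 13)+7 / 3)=53244000 / 355726987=0.15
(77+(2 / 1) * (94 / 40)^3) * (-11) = -4530053 / 4000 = -1132.51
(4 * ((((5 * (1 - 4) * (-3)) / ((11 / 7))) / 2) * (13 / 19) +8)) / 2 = 7439 / 209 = 35.59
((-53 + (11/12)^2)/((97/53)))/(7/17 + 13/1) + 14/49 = -41002469/22292928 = -1.84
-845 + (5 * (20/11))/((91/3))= -845545/1001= -844.70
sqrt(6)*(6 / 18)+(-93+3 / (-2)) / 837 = -7 / 62+sqrt(6) / 3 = 0.70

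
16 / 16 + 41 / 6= 47 / 6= 7.83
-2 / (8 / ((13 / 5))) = -13 / 20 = -0.65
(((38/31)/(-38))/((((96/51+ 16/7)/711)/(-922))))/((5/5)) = 39004749/7688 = 5073.46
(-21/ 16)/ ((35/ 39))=-117/ 80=-1.46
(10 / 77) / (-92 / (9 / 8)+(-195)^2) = 90 / 26294653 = 0.00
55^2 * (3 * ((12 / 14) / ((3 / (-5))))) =-90750 / 7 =-12964.29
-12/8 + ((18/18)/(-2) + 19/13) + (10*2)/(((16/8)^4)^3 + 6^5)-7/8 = -6809/4823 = -1.41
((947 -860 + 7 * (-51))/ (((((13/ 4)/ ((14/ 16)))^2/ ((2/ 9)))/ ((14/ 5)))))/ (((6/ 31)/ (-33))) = 350889/ 169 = 2076.27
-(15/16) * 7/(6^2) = -35/192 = -0.18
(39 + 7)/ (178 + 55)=46/ 233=0.20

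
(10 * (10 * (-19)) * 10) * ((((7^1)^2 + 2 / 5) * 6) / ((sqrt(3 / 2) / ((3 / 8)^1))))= -703950 * sqrt(6)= -1724318.30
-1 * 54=-54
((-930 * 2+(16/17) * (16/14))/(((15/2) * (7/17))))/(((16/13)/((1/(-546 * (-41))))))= -55303/2531340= -0.02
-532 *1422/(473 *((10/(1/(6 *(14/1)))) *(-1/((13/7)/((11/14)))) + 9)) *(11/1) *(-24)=-52416/43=-1218.98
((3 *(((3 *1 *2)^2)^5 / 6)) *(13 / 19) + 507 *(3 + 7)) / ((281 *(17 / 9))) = 3538138266 / 90763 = 38982.17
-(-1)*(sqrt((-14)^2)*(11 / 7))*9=198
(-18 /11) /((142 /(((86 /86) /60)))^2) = -1 /44360800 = -0.00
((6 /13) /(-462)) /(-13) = 1 /13013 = 0.00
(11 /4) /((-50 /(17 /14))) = -187 /2800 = -0.07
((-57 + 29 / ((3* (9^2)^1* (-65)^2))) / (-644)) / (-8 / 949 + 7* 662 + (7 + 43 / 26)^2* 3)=4271992558 / 234508241379825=0.00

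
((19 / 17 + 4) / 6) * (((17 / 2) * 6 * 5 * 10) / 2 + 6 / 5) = 185049 / 170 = 1088.52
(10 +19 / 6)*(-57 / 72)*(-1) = 1501 / 144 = 10.42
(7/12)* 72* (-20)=-840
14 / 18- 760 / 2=-3413 / 9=-379.22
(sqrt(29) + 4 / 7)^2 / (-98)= -1437 / 4802 - 4 * sqrt(29) / 343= -0.36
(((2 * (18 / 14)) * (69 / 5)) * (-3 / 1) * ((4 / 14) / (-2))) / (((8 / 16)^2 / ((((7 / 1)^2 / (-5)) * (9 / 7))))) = -134136 / 175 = -766.49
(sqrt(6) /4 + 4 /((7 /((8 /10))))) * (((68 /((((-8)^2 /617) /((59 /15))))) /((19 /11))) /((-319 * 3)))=-618851 * sqrt(6) /1586880-618851 /867825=-1.67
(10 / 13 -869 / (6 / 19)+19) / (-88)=213101 / 6864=31.05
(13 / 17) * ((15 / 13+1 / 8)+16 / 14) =1763 / 952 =1.85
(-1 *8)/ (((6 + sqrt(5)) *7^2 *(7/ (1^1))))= -0.00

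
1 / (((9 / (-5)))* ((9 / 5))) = -25 / 81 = -0.31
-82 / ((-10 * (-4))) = -41 / 20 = -2.05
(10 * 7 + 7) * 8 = 616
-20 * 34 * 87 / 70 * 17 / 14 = -50286 / 49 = -1026.24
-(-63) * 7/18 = 49/2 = 24.50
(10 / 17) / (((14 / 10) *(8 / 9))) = 225 / 476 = 0.47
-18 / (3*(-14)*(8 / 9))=27 / 56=0.48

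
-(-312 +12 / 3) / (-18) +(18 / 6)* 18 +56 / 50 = 8552 / 225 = 38.01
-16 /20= -4 /5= -0.80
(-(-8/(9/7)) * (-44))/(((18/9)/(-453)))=186032/3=62010.67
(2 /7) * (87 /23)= 174 /161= 1.08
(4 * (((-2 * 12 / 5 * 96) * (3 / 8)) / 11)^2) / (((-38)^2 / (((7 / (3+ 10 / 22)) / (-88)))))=-326592 / 20748475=-0.02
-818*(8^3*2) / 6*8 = -3350528 / 3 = -1116842.67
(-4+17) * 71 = 923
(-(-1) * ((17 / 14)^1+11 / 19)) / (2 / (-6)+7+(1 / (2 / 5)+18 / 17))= 0.18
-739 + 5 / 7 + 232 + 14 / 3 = -10534 / 21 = -501.62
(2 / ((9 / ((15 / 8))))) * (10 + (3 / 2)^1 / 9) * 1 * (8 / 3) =305 / 27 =11.30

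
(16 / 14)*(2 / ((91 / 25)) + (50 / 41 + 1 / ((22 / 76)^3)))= 1708096256 / 34761727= 49.14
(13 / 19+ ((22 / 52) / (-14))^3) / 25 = 626945783 / 22908558400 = 0.03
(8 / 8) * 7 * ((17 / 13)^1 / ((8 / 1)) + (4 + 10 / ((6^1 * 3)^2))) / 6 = 247331 / 50544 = 4.89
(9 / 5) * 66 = 594 / 5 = 118.80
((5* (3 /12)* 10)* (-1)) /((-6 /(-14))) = -175 /6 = -29.17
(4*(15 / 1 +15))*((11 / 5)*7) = 1848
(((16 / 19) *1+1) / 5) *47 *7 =2303 / 19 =121.21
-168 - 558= -726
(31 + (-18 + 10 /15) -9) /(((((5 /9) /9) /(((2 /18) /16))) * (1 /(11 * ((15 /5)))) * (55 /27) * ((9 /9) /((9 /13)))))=15309 /2600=5.89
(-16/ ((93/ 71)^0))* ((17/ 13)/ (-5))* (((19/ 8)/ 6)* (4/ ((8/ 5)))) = 323/ 78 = 4.14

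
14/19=0.74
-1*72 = -72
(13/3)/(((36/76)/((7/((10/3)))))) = 1729/90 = 19.21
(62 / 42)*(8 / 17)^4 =126976 / 1753941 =0.07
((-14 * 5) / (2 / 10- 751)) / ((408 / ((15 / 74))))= 875 / 18890128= 0.00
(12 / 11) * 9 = 108 / 11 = 9.82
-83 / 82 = -1.01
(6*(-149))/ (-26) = 447/ 13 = 34.38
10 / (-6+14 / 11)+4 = 49 / 26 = 1.88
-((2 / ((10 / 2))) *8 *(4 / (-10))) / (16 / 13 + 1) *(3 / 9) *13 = 2.49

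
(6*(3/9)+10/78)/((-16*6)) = -83/3744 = -0.02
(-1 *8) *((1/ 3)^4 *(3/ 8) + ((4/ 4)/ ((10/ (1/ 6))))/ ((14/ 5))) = -16/ 189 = -0.08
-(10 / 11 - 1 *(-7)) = -87 / 11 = -7.91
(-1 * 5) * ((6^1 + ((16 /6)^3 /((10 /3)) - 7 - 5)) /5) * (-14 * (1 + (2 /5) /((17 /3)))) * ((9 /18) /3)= -8918 /11475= -0.78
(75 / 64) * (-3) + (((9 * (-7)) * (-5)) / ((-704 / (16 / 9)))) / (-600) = -3.51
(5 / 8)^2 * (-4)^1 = -25 / 16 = -1.56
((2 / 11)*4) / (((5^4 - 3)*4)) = 1 / 3421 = 0.00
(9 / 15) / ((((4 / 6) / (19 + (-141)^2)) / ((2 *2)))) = 71640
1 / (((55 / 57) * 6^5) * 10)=0.00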